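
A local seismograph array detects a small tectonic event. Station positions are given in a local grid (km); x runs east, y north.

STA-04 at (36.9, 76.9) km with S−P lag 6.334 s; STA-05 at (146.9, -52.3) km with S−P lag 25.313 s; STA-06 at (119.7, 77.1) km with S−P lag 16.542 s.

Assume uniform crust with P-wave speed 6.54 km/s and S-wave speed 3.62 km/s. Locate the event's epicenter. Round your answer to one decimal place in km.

(-14.4, 74.6)

Distance from S−P lag: d = Δt · v_P v_S / (v_P − v_S) = Δt · (6.54·3.62)/(6.54−3.62) ≈ 8.1078·Δt.
So d_STA-04 = 51.35, d_STA-05 = 205.23, d_STA-06 = 134.12 km.
Circle about each station: (x − 36.9)² + (y − 76.9)² = 51.35²; (x − 146.9)² + (y + 52.3)² = 205.23²; (x − 119.7)² + (y − 77.1)² = 134.12².
Subtracting the STA-04 equation from the STA-05 and STA-06 equations removes the quadratic terms:
220.0 x − 258.4 y = -22442.85
165.6 x + 0.4 y = -2354.07
Solving the 2×2 system: x ≈ -14.4, y ≈ 74.6 km.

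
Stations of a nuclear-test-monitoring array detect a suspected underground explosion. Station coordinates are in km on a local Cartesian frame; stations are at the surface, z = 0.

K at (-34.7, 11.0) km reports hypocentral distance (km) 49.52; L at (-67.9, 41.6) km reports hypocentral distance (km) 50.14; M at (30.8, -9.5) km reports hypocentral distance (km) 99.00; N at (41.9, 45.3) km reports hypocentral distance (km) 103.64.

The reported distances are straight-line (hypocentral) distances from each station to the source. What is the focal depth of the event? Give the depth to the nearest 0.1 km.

depth ≈ 44.4 km

Each station gives a sphere (x−x_i)² + (y−y_i)² + z² = d_i² (stations at z=0).
Subtracting the K sphere from L and M: z² cancels, leaving linear equations in x and y:
-66.4 x + 61.2 y = 4954.09
131.0 x − 41.0 y = -7634.97
Solving: x ≈ -49.887, y ≈ 26.823 km (keep extra digits for the depth step; rounded: -49.9, 26.8).
Then from the K sphere: z² = 49.52² − (x + 34.7)² − (y − 11.0)² with x = -49.887, y = 26.823, so z ≈ 44.398 ≈ 44.4 km.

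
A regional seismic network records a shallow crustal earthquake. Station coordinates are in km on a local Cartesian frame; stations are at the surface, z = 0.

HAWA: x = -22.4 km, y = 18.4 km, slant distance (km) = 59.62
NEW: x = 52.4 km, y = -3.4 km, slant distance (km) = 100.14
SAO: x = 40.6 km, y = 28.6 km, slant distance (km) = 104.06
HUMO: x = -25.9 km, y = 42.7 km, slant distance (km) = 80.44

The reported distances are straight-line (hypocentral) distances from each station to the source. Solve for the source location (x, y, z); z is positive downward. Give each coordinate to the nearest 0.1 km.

Each station gives a sphere (x−x_i)² + (y−y_i)² + z² = d_i² (stations at z=0).
Subtracting the HAWA sphere from NEW and SAO: z² cancels, leaving linear equations in x and y:
149.6 x − 43.6 y = -4556.48
126.0 x + 20.4 y = -5647.94
Solving: x ≈ -39.694, y ≈ -31.691 km (keep extra digits for the depth step; rounded: -39.7, -31.7).
Then from the HAWA sphere: z² = 59.62² − (x + 22.4)² − (y − 18.4)² with x = -39.694, y = -31.691, so z ≈ 27.319 ≈ 27.3 km.
Check against HUMO (with the unrounded solution): distance 80.44 ≈ 80.44 km. ✓

x ≈ -39.7 km, y ≈ -31.7 km, depth ≈ 27.3 km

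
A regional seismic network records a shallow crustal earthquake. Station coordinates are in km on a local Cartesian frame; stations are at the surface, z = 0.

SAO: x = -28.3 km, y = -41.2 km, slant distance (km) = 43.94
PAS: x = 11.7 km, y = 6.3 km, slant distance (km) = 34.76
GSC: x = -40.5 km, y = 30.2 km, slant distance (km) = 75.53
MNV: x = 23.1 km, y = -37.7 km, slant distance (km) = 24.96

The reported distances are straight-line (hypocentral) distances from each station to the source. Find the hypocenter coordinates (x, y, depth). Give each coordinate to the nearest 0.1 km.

Each station gives a sphere (x−x_i)² + (y−y_i)² + z² = d_i² (stations at z=0).
Subtracting the SAO sphere from PAS and GSC: z² cancels, leaving linear equations in x and y:
80.0 x + 95.0 y = -1599.28
-24.4 x + 142.8 y = -3720.10
Solving: x ≈ 9.098, y ≈ -24.496 km (keep extra digits for the depth step; rounded: 9.1, -24.5).
Then from the SAO sphere: z² = 43.94² − (x + 28.3)² − (y + 41.2)² with x = 9.098, y = -24.496, so z ≈ 15.909 ≈ 15.9 km.
Check against MNV (with the unrounded solution): distance 24.97 ≈ 24.96 km. ✓

x ≈ 9.1 km, y ≈ -24.5 km, depth ≈ 15.9 km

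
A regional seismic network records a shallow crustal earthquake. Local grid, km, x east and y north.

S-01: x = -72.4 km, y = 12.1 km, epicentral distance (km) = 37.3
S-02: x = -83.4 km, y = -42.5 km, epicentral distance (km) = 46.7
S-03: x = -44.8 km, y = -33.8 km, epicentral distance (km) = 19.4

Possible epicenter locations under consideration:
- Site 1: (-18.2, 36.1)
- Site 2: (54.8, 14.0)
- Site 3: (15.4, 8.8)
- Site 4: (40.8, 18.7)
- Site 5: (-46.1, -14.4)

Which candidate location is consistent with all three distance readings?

Site 5

For each candidate, compare |candidate − station| to the reported distance:
Site 1: residuals S-01 22.0, S-02 55.4, S-03 55.4 → max 55.4 km
Site 2: residuals S-01 89.9, S-02 102.6, S-03 91.1 → max 102.6 km
Site 3: residuals S-01 50.6, S-02 64.6, S-03 54.3 → max 64.6 km
Site 4: residuals S-01 76.1, S-02 91.8, S-03 81.0 → max 91.8 km
Site 5: residuals S-01 0.0, S-02 0.0, S-03 0.0 → max 0.0 km
Only Site 5 has all residuals ≈ 0.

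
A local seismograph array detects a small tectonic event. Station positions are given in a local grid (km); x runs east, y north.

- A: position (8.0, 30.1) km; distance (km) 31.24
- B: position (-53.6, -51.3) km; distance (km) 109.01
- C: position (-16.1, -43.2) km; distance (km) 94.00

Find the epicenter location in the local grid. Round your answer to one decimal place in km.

Circle about each station: (x − 8.0)² + (y − 30.1)² = 31.24²; (x + 53.6)² + (y + 51.3)² = 109.01²; (x + 16.1)² + (y + 43.2)² = 94.00².
Subtracting the A equation from the B and C equations removes the quadratic terms:
-123.2 x − 162.8 y = -6372.60
-48.2 x − 146.6 y = -6704.62
Solving the 2×2 system: x ≈ -15.4, y ≈ 50.8 km.
Check against A (with the unrounded x, y): √((x − 8.0)²+(y − 30.1)²) = 31.24 ≈ 31.24 km. ✓

(-15.4, 50.8)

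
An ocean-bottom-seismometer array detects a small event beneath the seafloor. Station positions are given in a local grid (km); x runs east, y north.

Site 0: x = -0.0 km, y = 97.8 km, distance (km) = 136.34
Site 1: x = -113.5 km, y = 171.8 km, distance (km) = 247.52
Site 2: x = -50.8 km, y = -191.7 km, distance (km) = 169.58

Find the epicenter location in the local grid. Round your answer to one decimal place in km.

(19.1, -37.2)

Circle about each station: x² + (y − 97.8)² = 136.34²; (x + 113.5)² + (y − 171.8)² = 247.52²; (x + 50.8)² + (y + 191.7)² = 169.58².
Subtracting the Site 0 equation from the Site 1 and Site 2 equations removes the quadratic terms:
-227.0 x + 148.0 y = -9844.90
-101.6 x − 579.0 y = 19595.91
Solving the 2×2 system: x ≈ 19.1, y ≈ -37.2 km.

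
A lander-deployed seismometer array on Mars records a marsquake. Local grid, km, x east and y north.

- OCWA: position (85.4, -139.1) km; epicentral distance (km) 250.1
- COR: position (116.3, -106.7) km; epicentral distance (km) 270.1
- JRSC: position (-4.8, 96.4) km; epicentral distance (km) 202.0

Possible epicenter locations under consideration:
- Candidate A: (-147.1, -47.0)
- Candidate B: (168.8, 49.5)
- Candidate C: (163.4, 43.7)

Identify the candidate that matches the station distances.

For each candidate, compare |candidate − station| to the reported distance:
Candidate A: residuals OCWA 0.0, COR 0.0, JRSC 0.0 → max 0.0 km
Candidate B: residuals OCWA 43.9, COR 105.3, JRSC 22.2 → max 105.3 km
Candidate C: residuals OCWA 51.4, COR 112.5, JRSC 25.7 → max 112.5 km
Only Candidate A has all residuals ≈ 0.

Candidate A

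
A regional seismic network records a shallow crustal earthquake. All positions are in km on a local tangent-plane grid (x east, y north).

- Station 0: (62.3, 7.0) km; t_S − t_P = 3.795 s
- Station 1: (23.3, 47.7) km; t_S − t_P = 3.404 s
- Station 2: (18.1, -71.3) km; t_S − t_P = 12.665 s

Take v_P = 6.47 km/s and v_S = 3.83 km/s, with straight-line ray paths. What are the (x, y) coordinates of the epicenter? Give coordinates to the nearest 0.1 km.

(54.7, 41.8)

Distance from S−P lag: d = Δt · v_P v_S / (v_P − v_S) = Δt · (6.47·3.83)/(6.47−3.83) ≈ 9.3864·Δt.
So d_Station 0 = 35.62, d_Station 1 = 31.95, d_Station 2 = 118.88 km.
Circle about each station: (x − 62.3)² + (y − 7.0)² = 35.62²; (x − 23.3)² + (y − 47.7)² = 31.95²; (x − 18.1)² + (y + 71.3)² = 118.88².
Subtracting the Station 0 equation from the Station 1 and Station 2 equations removes the quadratic terms:
-78.0 x + 81.4 y = -864.13
-88.4 x − 156.6 y = -11382.66
Solving the 2×2 system: x ≈ 54.7, y ≈ 41.8 km.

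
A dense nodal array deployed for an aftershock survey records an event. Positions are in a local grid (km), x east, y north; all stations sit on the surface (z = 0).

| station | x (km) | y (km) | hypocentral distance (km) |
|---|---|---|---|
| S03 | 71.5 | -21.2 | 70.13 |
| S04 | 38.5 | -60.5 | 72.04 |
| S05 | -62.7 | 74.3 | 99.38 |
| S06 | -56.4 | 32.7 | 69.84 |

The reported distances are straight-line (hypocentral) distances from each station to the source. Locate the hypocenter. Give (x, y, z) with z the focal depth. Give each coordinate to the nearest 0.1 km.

x ≈ 6.4 km, y ≈ 3.4 km, depth ≈ 8.7 km

Each station gives a sphere (x−x_i)² + (y−y_i)² + z² = d_i² (stations at z=0).
Subtracting the S03 sphere from S04 and S05: z² cancels, leaving linear equations in x and y:
-66.0 x − 78.6 y = -690.73
-268.4 x + 191.0 y = -1068.08
Solving: x ≈ 6.406, y ≈ 3.409 km (keep extra digits for the depth step; rounded: 6.4, 3.4).
Then from the S03 sphere: z² = 70.13² − (x − 71.5)² − (y + 21.2)² with x = 6.406, y = 3.409, so z ≈ 8.682 ≈ 8.7 km.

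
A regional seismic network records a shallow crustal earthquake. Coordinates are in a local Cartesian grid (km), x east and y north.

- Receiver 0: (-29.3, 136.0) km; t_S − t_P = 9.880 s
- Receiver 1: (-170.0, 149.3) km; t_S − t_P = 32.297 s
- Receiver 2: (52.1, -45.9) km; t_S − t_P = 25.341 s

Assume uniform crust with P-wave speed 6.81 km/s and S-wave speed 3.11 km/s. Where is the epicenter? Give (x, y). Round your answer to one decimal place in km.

(5.6, 91.5)

Distance from S−P lag: d = Δt · v_P v_S / (v_P − v_S) = Δt · (6.81·3.11)/(6.81−3.11) ≈ 5.7241·Δt.
So d_Receiver 0 = 56.55, d_Receiver 1 = 184.87, d_Receiver 2 = 145.05 km.
Circle about each station: (x + 29.3)² + (y − 136.0)² = 56.55²; (x + 170.0)² + (y − 149.3)² = 184.87²; (x − 52.1)² + (y + 45.9)² = 145.05².
Subtracting the Receiver 0 equation from the Receiver 1 and Receiver 2 equations removes the quadratic terms:
-281.4 x + 26.6 y = 856.99
162.8 x − 363.8 y = -32374.87
Solving the 2×2 system: x ≈ 5.6, y ≈ 91.5 km.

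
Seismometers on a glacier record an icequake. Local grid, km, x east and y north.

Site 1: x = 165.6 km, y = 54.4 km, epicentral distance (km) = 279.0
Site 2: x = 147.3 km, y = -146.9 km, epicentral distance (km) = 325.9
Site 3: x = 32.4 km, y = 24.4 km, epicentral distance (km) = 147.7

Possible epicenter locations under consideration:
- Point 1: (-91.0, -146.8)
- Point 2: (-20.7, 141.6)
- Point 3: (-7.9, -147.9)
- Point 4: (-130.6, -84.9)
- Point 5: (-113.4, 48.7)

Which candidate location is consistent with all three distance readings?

Point 5

For each candidate, compare |candidate − station| to the reported distance:
Point 1: residuals Site 1 47.1, Site 2 87.6, Site 3 63.3 → max 87.6 km
Point 2: residuals Site 1 73.3, Site 2 8.0, Site 3 19.0 → max 73.3 km
Point 3: residuals Site 1 12.5, Site 2 170.7, Site 3 29.3 → max 170.7 km
Point 4: residuals Site 1 48.3, Site 2 41.2, Site 3 48.6 → max 48.6 km
Point 5: residuals Site 1 0.1, Site 2 0.0, Site 3 0.1 → max 0.1 km
Only Point 5 has all residuals ≈ 0.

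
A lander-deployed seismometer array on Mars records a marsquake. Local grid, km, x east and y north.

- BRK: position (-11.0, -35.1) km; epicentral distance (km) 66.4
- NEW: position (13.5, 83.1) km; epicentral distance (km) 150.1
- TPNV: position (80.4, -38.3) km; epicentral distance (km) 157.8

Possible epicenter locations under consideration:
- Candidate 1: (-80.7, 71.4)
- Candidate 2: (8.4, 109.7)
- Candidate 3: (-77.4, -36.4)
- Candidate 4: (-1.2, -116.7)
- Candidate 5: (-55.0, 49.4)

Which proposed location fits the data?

Candidate 3

For each candidate, compare |candidate − station| to the reported distance:
Candidate 1: residuals BRK 60.9, NEW 55.2, TPNV 37.1 → max 60.9 km
Candidate 2: residuals BRK 79.7, NEW 123.0, TPNV 6.8 → max 123.0 km
Candidate 3: residuals BRK 0.0, NEW 0.0, TPNV 0.0 → max 0.0 km
Candidate 4: residuals BRK 15.8, NEW 50.2, TPNV 44.6 → max 50.2 km
Candidate 5: residuals BRK 28.9, NEW 73.8, TPNV 3.5 → max 73.8 km
Only Candidate 3 has all residuals ≈ 0.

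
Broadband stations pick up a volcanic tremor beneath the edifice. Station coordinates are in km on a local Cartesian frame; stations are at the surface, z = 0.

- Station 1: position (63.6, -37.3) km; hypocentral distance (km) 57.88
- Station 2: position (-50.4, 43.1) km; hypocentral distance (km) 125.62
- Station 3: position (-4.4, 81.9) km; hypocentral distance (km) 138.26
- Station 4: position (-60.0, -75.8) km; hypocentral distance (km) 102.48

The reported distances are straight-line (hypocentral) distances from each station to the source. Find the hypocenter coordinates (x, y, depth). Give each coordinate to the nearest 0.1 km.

Each station gives a sphere (x−x_i)² + (y−y_i)² + z² = d_i² (stations at z=0).
Subtracting the Station 1 sphere from Station 2 and Station 3: z² cancels, leaving linear equations in x and y:
-228.0 x + 160.8 y = -13468.77
-136.0 x + 238.4 y = -14475.01
Solving: x ≈ 27.192, y ≈ -45.205 km (keep extra digits for the depth step; rounded: 27.2, -45.2).
Then from the Station 1 sphere: z² = 57.88² − (x − 63.6)² − (y + 37.3)² with x = 27.192, y = -45.205, so z ≈ 44.295 ≈ 44.3 km.
Check against Station 4 (with the unrounded solution): distance 102.47 ≈ 102.48 km. ✓

(27.2, -45.2, 44.3)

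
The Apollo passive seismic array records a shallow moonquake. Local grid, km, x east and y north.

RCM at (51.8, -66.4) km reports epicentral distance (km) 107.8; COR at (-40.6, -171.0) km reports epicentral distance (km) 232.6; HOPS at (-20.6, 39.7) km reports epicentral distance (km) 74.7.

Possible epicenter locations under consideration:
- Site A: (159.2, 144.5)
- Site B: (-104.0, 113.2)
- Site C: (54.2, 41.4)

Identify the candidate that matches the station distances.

Site C

For each candidate, compare |candidate − station| to the reported distance:
Site A: residuals RCM 128.9, COR 140.8, HOPS 133.4 → max 140.8 km
Site B: residuals RCM 130.0, COR 58.6, HOPS 36.5 → max 130.0 km
Site C: residuals RCM 0.0, COR 0.0, HOPS 0.1 → max 0.1 km
Only Site C has all residuals ≈ 0.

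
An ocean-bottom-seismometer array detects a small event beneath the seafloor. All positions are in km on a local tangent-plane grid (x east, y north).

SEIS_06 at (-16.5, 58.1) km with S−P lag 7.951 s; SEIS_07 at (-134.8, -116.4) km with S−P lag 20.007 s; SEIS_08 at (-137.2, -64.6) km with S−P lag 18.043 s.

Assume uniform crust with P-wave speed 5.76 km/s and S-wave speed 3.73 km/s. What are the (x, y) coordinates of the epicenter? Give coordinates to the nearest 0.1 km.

43.0 km east, -1.4 km north

Distance from S−P lag: d = Δt · v_P v_S / (v_P − v_S) = Δt · (5.76·3.73)/(5.76−3.73) ≈ 10.5836·Δt.
So d_SEIS_06 = 84.15, d_SEIS_07 = 211.75, d_SEIS_08 = 190.96 km.
Circle about each station: (x + 16.5)² + (y − 58.1)² = 84.15²; (x + 134.8)² + (y + 116.4)² = 211.75²; (x + 137.2)² + (y + 64.6)² = 190.96².
Subtracting the SEIS_06 equation from the SEIS_07 and SEIS_08 equations removes the quadratic terms:
-236.6 x − 349.0 y = -9684.70
-241.4 x − 245.4 y = -10035.36
Solving the 2×2 system: x ≈ 43.0, y ≈ -1.4 km.
Check against SEIS_06 (with the unrounded x, y): √((x + 16.5)²+(y − 58.1)²) = 84.13 ≈ 84.15 km. ✓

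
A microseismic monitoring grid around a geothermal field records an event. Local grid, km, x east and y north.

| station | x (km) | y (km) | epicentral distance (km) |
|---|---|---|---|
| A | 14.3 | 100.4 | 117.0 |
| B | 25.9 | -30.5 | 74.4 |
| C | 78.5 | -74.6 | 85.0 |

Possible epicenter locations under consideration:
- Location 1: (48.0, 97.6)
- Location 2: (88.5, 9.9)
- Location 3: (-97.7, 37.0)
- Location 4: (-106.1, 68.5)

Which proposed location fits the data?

Location 2

For each candidate, compare |candidate − station| to the reported distance:
Location 1: residuals A 83.2, B 55.6, C 89.9 → max 89.9 km
Location 2: residuals A 0.0, B 0.1, C 0.1 → max 0.1 km
Location 3: residuals A 11.7, B 66.4, C 123.6 → max 123.6 km
Location 4: residuals A 7.6, B 90.6, C 148.6 → max 148.6 km
Only Location 2 has all residuals ≈ 0.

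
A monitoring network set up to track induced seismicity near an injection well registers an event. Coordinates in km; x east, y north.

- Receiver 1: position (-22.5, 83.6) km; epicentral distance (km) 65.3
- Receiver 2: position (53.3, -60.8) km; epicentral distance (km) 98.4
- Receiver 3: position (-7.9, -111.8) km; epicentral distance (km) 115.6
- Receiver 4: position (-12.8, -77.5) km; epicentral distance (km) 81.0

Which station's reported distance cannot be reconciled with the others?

Receiver 1

Solve using three stations at a time. Using Receiver 2, Receiver 3, Receiver 4 (subtract circle equations pairwise → linear system) gives (x, y) ≈ (-21.6, 2.9).
Distances from that point to each station vs reported:
  Receiver 1: calculated 80.7 vs reported 65.3 → residual 15.4 km
  Receiver 2: calculated 98.3 vs reported 98.4 → residual 0.1 km
  Receiver 3: calculated 115.5 vs reported 115.6 → residual 0.1 km
  Receiver 4: calculated 80.9 vs reported 81.0 → residual 0.1 km
Receiver 2, Receiver 3, Receiver 4 are mutually consistent (residuals ≈ 0); Receiver 1 is off by 15.4 km.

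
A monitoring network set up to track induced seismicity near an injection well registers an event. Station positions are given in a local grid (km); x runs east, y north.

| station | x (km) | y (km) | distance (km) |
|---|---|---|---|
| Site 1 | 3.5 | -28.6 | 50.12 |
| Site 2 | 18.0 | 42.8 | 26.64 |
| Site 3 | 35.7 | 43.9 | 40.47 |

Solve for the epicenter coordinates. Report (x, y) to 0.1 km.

(2.0, 21.5)

Circle about each station: (x − 3.5)² + (y + 28.6)² = 50.12²; (x − 18.0)² + (y − 42.8)² = 26.64²; (x − 35.7)² + (y − 43.9)² = 40.47².
Subtracting pairs of circle equations eliminates x²+y² and gives linear equations (the radical axes):
29.0 x + 142.8 y = 3127.95
64.4 x + 145.0 y = 3245.68
Solving the 2×2 system: x ≈ 2.0, y ≈ 21.5 km.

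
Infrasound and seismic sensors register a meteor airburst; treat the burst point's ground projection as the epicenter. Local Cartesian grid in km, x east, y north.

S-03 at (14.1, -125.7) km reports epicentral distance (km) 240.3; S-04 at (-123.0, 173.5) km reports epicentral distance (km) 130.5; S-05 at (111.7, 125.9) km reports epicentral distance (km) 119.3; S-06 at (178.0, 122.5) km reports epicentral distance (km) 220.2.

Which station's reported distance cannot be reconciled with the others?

S-06

Solve using three stations at a time. Using S-03, S-04, S-05 (subtract circle equations pairwise → linear system) gives (x, y) ≈ (-7.0, 113.7).
Distances from that point to each station vs reported:
  S-03: calculated 240.3 vs reported 240.3 → residual 0.0 km
  S-04: calculated 130.5 vs reported 130.5 → residual 0.0 km
  S-05: calculated 119.3 vs reported 119.3 → residual 0.0 km
  S-06: calculated 185.2 vs reported 220.2 → residual 35.0 km
S-03, S-04, S-05 are mutually consistent (residuals ≈ 0); S-06 is off by 35.0 km.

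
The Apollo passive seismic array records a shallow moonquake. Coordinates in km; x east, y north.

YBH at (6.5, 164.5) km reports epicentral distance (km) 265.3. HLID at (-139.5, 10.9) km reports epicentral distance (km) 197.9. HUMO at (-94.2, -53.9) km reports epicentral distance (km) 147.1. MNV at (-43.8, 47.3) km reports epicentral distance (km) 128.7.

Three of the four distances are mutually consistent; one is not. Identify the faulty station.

YBH

Solve using three stations at a time. Using HLID, HUMO, MNV (subtract circle equations pairwise → linear system) gives (x, y) ≈ (52.2, -38.6).
Distances from that point to each station vs reported:
  YBH: calculated 208.1 vs reported 265.3 → residual 57.2 km
  HLID: calculated 198.0 vs reported 197.9 → residual 0.1 km
  HUMO: calculated 147.2 vs reported 147.1 → residual 0.1 km
  MNV: calculated 128.8 vs reported 128.7 → residual 0.1 km
HLID, HUMO, MNV are mutually consistent (residuals ≈ 0); YBH is off by 57.2 km.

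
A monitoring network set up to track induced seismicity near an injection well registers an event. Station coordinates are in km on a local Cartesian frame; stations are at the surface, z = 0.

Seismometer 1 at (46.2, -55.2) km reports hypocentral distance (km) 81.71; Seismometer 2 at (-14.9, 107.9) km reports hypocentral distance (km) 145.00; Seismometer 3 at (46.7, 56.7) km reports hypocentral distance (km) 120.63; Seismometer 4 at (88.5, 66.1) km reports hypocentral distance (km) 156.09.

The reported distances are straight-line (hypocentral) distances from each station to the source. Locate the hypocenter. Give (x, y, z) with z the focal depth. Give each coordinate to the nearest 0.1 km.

Each station gives a sphere (x−x_i)² + (y−y_i)² + z² = d_i² (stations at z=0).
Subtracting the Seismometer 1 sphere from Seismometer 2 and Seismometer 3: z² cancels, leaving linear equations in x and y:
-122.2 x + 326.2 y = -7665.54
1.0 x + 223.8 y = -7660.77
Solving: x ≈ -28.307, y ≈ -34.104 km (keep extra digits for the depth step; rounded: -28.3, -34.1).
Then from the Seismometer 1 sphere: z² = 81.71² − (x − 46.2)² − (y + 55.2)² with x = -28.307, y = -34.104, so z ≈ 26.080 ≈ 26.1 km.
Check against Seismometer 4 (with the unrounded solution): distance 156.09 ≈ 156.09 km. ✓

(-28.3, -34.1, 26.1)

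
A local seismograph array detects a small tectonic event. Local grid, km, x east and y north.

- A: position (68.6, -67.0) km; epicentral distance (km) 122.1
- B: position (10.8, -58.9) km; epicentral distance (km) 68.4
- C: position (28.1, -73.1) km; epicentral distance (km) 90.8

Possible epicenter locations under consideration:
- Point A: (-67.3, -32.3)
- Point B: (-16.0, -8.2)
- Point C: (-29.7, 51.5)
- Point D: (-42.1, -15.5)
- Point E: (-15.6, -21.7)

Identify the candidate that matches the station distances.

Point D

For each candidate, compare |candidate − station| to the reported distance:
Point A: residuals A 18.2, B 14.1, C 13.0 → max 18.2 km
Point B: residuals A 19.1, B 11.1, C 12.3 → max 19.1 km
Point C: residuals A 31.9, B 49.2, C 46.6 → max 49.2 km
Point D: residuals A 0.0, B 0.0, C 0.0 → max 0.0 km
Point E: residuals A 26.5, B 22.8, C 23.3 → max 26.5 km
Only Point D has all residuals ≈ 0.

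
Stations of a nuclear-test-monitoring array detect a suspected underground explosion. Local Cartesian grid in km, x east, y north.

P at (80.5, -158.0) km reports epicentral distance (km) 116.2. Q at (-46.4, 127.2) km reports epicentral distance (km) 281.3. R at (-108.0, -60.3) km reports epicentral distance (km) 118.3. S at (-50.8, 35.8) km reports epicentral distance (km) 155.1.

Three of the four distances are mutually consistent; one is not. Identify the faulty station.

Solve using three stations at a time. Using P, Q, R (subtract circle equations pairwise → linear system) gives (x, y) ≈ (-35.6, -153.9).
Distances from that point to each station vs reported:
  P: calculated 116.2 vs reported 116.2 → residual 0.0 km
  Q: calculated 281.3 vs reported 281.3 → residual 0.0 km
  R: calculated 118.3 vs reported 118.3 → residual 0.0 km
  S: calculated 190.3 vs reported 155.1 → residual 35.2 km
P, Q, R are mutually consistent (residuals ≈ 0); S is off by 35.2 km.

S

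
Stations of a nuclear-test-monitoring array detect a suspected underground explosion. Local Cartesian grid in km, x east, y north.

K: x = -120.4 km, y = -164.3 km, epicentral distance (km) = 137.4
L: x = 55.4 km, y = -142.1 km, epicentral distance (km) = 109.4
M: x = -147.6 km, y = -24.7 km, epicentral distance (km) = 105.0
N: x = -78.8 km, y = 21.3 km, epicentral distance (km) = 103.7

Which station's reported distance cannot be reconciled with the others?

M

Solve using three stations at a time. Using K, L, N (subtract circle equations pairwise → linear system) gives (x, y) ≈ (-23.8, -66.6).
Distances from that point to each station vs reported:
  K: calculated 137.4 vs reported 137.4 → residual 0.0 km
  L: calculated 109.4 vs reported 109.4 → residual 0.0 km
  M: calculated 130.7 vs reported 105.0 → residual 25.7 km
  N: calculated 103.7 vs reported 103.7 → residual 0.0 km
K, L, N are mutually consistent (residuals ≈ 0); M is off by 25.7 km.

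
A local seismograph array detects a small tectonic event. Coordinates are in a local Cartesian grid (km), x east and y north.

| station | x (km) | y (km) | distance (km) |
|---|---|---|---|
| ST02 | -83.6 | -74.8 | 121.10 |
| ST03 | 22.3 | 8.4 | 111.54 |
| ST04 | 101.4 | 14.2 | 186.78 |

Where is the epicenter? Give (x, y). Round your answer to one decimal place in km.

Circle about each station: (x + 83.6)² + (y + 74.8)² = 121.10²; (x − 22.3)² + (y − 8.4)² = 111.54²; (x − 101.4)² + (y − 14.2)² = 186.78².
Subtracting the ST02 equation from the ST03 and ST04 equations removes the quadratic terms:
211.8 x + 166.4 y = -9792.11
370.0 x + 178.0 y = -22321.96
Solving the 2×2 system: x ≈ -82.6, y ≈ 46.3 km.
Check against ST02 (with the unrounded x, y): √((x + 83.6)²+(y + 74.8)²) = 121.09 ≈ 121.10 km. ✓

-82.6 km east, 46.3 km north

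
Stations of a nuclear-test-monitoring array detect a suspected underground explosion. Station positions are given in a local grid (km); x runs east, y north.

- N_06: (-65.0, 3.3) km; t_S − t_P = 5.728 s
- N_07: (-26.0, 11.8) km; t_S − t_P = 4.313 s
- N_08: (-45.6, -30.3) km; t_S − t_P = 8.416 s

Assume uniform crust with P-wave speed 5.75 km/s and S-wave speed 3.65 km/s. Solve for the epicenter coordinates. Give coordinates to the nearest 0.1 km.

Distance from S−P lag: d = Δt · v_P v_S / (v_P − v_S) = Δt · (5.75·3.65)/(5.75−3.65) ≈ 9.9940·Δt.
So d_N_06 = 57.25, d_N_07 = 43.10, d_N_08 = 84.11 km.
Circle about each station: (x + 65.0)² + (y − 3.3)² = 57.25²; (x + 26.0)² + (y − 11.8)² = 43.10²; (x + 45.6)² + (y + 30.3)² = 84.11².
Subtracting pairs of circle equations eliminates x²+y² and gives linear equations (the radical axes):
78.0 x + 17.0 y = -2000.70
38.8 x − 67.2 y = -5035.37
Solving the 2×2 system: x ≈ -37.3, y ≈ 53.4 km.

x ≈ -37.3 km, y ≈ 53.4 km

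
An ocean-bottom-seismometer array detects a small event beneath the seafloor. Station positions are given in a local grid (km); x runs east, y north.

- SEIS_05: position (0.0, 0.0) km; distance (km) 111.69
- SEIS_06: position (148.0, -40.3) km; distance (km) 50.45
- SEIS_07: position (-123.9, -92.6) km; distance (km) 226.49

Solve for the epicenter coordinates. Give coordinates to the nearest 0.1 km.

98.9 km east, -51.9 km north

Circle about each station: x² + y² = 111.69²; (x − 148.0)² + (y + 40.3)² = 50.45²; (x + 123.9)² + (y + 92.6)² = 226.49².
Subtracting pairs of circle equations eliminates x²+y² and gives linear equations (the radical axes):
296.0 x − 80.6 y = 33457.54
-247.8 x − 185.2 y = -14897.09
Solving the 2×2 system: x ≈ 98.9, y ≈ -51.9 km.
Check against SEIS_05 (with the unrounded x, y): √(x²+y²) = 111.69 ≈ 111.69 km. ✓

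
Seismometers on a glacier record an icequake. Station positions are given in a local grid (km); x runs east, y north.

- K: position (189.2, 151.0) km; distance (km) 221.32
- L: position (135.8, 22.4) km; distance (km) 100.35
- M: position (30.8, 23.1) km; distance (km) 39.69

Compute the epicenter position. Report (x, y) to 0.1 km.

Circle about each station: (x − 189.2)² + (y − 151.0)² = 221.32²; (x − 135.8)² + (y − 22.4)² = 100.35²; (x − 30.8)² + (y − 23.1)² = 39.69².
Subtracting the K equation from the L and M equations removes the quadratic terms:
-106.8 x − 257.2 y = -741.82
-316.8 x − 255.8 y = -9708.14
Solving the 2×2 system: x ≈ 42.6, y ≈ -14.8 km.

(42.6, -14.8)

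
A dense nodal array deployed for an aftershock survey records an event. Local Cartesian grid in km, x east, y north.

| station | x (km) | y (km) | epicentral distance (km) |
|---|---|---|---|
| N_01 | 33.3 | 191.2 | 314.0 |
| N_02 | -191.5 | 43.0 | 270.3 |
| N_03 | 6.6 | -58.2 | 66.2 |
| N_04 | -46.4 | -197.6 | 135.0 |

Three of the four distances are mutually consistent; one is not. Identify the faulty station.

Solve using three stations at a time. Using N_01, N_02, N_03 (subtract circle equations pairwise → linear system) gives (x, y) ≈ (22.1, -122.6).
Distances from that point to each station vs reported:
  N_01: calculated 314.0 vs reported 314.0 → residual 0.0 km
  N_02: calculated 270.3 vs reported 270.3 → residual 0.0 km
  N_03: calculated 66.3 vs reported 66.2 → residual 0.1 km
  N_04: calculated 101.6 vs reported 135.0 → residual 33.4 km
N_01, N_02, N_03 are mutually consistent (residuals ≈ 0); N_04 is off by 33.4 km.

N_04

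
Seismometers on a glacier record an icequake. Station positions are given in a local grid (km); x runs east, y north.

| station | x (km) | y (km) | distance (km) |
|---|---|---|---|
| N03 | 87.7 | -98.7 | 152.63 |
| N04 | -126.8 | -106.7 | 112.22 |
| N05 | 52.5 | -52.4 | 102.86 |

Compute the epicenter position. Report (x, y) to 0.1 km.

-47.3 km east, -27.5 km north

Circle about each station: (x − 87.7)² + (y + 98.7)² = 152.63²; (x + 126.8)² + (y + 106.7)² = 112.22²; (x − 52.5)² + (y + 52.4)² = 102.86².
Subtracting the N03 equation from the N04 and N05 equations removes the quadratic terms:
-429.0 x − 16.0 y = 20732.74
-70.4 x + 92.6 y = 784.77
Solving the 2×2 system: x ≈ -47.3, y ≈ -27.5 km.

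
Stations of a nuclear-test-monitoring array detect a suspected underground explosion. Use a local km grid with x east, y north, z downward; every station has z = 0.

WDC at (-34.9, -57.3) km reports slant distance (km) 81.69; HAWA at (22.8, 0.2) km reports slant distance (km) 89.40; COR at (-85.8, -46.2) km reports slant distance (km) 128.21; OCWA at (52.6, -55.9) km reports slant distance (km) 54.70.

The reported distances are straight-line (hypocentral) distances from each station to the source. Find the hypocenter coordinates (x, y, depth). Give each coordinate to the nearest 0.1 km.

Each station gives a sphere (x−x_i)² + (y−y_i)² + z² = d_i² (stations at z=0).
Subtracting the WDC sphere from HAWA and COR: z² cancels, leaving linear equations in x and y:
115.4 x + 115.0 y = -5300.52
-101.8 x + 22.2 y = -4769.77
Solving: x ≈ 30.195, y ≈ -76.392 km (keep extra digits for the depth step; rounded: 30.2, -76.4).
Then from the WDC sphere: z² = 81.69² − (x + 34.9)² − (y + 57.3)² with x = 30.195, y = -76.392, so z ≈ 45.513 ≈ 45.5 km.

(30.2, -76.4, 45.5)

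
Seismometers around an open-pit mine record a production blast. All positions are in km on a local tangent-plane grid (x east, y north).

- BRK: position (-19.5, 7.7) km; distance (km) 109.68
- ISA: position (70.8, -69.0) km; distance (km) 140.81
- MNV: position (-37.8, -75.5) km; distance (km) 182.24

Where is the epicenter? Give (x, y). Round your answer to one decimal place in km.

Circle about each station: (x + 19.5)² + (y − 7.7)² = 109.68²; (x − 70.8)² + (y + 69.0)² = 140.81²; (x + 37.8)² + (y + 75.5)² = 182.24².
Subtracting the BRK equation from the ISA and MNV equations removes the quadratic terms:
180.6 x − 153.4 y = 1536.35
-36.6 x − 166.4 y = -14492.17
Solving the 2×2 system: x ≈ 69.5, y ≈ 71.8 km.

(69.5, 71.8)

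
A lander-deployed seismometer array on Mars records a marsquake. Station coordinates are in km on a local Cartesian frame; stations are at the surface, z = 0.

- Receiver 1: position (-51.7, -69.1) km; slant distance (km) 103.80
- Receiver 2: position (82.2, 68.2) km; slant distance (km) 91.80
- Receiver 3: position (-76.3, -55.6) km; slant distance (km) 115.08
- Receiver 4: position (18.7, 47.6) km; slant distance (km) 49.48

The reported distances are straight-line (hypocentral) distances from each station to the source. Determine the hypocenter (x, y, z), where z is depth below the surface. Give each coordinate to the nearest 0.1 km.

(21.5, 2.0, 19.0)

Each station gives a sphere (x−x_i)² + (y−y_i)² + z² = d_i² (stations at z=0).
Subtracting the Receiver 1 sphere from Receiver 2 and Receiver 3: z² cancels, leaving linear equations in x and y:
267.8 x + 274.6 y = 6307.58
-49.2 x + 27.0 y = -1003.62
Solving: x ≈ 21.498, y ≈ 2.004 km (keep extra digits for the depth step; rounded: 21.5, 2.0).
Then from the Receiver 1 sphere: z² = 103.80² − (x + 51.7)² − (y + 69.1)² with x = 21.498, y = 2.004, so z ≈ 18.992 ≈ 19.0 km.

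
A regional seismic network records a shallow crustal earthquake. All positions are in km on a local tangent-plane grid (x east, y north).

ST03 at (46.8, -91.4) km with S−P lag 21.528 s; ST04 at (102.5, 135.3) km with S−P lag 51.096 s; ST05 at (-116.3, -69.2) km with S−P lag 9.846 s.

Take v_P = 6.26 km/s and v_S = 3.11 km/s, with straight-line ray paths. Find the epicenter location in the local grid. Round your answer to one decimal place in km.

(-83.1, -120.2)

Distance from S−P lag: d = Δt · v_P v_S / (v_P − v_S) = Δt · (6.26·3.11)/(6.26−3.11) ≈ 6.1805·Δt.
So d_ST03 = 133.05, d_ST04 = 315.80, d_ST05 = 60.85 km.
Circle about each station: (x − 46.8)² + (y + 91.4)² = 133.05²; (x − 102.5)² + (y − 135.3)² = 315.80²; (x + 116.3)² + (y + 69.2)² = 60.85².
Subtracting the ST03 equation from the ST04 and ST05 equations removes the quadratic terms:
111.4 x + 453.4 y = -63759.20
-326.2 x + 44.4 y = 21769.71
Solving the 2×2 system: x ≈ -83.1, y ≈ -120.2 km.
Check against ST03 (with the unrounded x, y): √((x − 46.8)²+(y + 91.4)²) = 133.05 ≈ 133.05 km. ✓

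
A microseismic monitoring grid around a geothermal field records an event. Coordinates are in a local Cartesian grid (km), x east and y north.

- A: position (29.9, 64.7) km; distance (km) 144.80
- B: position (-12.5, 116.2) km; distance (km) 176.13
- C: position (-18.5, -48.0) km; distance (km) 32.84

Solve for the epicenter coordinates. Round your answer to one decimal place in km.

Circle about each station: (x − 29.9)² + (y − 64.7)² = 144.80²; (x + 12.5)² + (y − 116.2)² = 176.13²; (x + 18.5)² + (y + 48.0)² = 32.84².
Subtracting the A equation from the B and C equations removes the quadratic terms:
-84.8 x + 103.0 y = -1476.15
-96.8 x − 225.4 y = 17454.72
Solving the 2×2 system: x ≈ -50.4, y ≈ -55.8 km.
Check against A (with the unrounded x, y): √((x − 29.9)²+(y − 64.7)²) = 144.79 ≈ 144.80 km. ✓

(-50.4, -55.8)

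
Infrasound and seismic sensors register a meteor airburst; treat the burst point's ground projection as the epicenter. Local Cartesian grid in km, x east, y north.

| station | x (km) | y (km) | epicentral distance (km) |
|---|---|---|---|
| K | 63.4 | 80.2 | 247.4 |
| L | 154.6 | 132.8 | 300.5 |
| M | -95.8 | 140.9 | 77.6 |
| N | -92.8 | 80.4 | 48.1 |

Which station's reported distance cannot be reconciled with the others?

K

Solve using three stations at a time. Using L, M, N (subtract circle equations pairwise → linear system) gives (x, y) ≈ (-140.8, 77.7).
Distances from that point to each station vs reported:
  K: calculated 204.2 vs reported 247.4 → residual 43.2 km
  L: calculated 300.5 vs reported 300.5 → residual 0.0 km
  M: calculated 77.6 vs reported 77.6 → residual 0.0 km
  N: calculated 48.1 vs reported 48.1 → residual 0.0 km
L, M, N are mutually consistent (residuals ≈ 0); K is off by 43.2 km.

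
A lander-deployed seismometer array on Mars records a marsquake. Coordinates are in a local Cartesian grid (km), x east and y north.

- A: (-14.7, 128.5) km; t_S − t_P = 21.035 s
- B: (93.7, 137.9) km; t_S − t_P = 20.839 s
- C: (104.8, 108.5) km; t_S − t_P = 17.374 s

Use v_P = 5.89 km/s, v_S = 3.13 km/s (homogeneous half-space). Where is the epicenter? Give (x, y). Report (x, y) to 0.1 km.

Distance from S−P lag: d = Δt · v_P v_S / (v_P − v_S) = Δt · (5.89·3.13)/(5.89−3.13) ≈ 6.6796·Δt.
So d_A = 140.51, d_B = 139.20, d_C = 116.05 km.
Circle about each station: (x + 14.7)² + (y − 128.5)² = 140.51²; (x − 93.7)² + (y − 137.9)² = 139.20²; (x − 104.8)² + (y − 108.5)² = 116.05².
Subtracting the A equation from the B and C equations removes the quadratic terms:
216.8 x + 18.8 y = 11434.18
239.0 x − 40.0 y = 12302.41
Solving the 2×2 system: x ≈ 52.3, y ≈ 5.0 km.

(52.3, 5.0)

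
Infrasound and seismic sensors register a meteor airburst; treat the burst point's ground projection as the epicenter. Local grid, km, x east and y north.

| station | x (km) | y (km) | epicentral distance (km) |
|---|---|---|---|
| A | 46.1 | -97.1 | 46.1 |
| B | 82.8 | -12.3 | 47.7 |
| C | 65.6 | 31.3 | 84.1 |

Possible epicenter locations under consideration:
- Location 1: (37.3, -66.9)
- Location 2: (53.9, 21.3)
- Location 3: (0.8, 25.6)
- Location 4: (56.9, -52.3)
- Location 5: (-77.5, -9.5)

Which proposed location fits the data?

For each candidate, compare |candidate − station| to the reported distance:
Location 1: residuals A 14.6, B 23.4, C 18.1 → max 23.4 km
Location 2: residuals A 72.6, B 3.4, C 68.7 → max 72.6 km
Location 3: residuals A 84.7, B 42.6, C 19.0 → max 84.7 km
Location 4: residuals A 0.0, B 0.0, C 0.0 → max 0.0 km
Location 5: residuals A 105.4, B 112.6, C 64.7 → max 112.6 km
Only Location 4 has all residuals ≈ 0.

Location 4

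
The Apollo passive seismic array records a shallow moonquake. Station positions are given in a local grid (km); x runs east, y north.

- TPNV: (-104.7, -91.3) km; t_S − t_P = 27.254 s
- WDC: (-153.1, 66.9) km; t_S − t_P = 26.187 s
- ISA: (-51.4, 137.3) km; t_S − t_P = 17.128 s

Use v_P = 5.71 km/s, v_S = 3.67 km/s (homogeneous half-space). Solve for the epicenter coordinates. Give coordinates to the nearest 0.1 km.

Distance from S−P lag: d = Δt · v_P v_S / (v_P − v_S) = Δt · (5.71·3.67)/(5.71−3.67) ≈ 10.2724·Δt.
So d_TPNV = 279.96, d_WDC = 269.00, d_ISA = 175.95 km.
Circle about each station: (x + 104.7)² + (y + 91.3)² = 279.96²; (x + 153.1)² + (y − 66.9)² = 269.00²; (x + 51.4)² + (y − 137.3)² = 175.95².
Subtracting pairs of circle equations eliminates x²+y² and gives linear equations (the radical axes):
-96.8 x + 316.4 y = 14634.04
106.6 x + 457.2 y = 49614.67
Solving the 2×2 system: x ≈ 115.5, y ≈ 81.6 km.

x ≈ 115.5 km, y ≈ 81.6 km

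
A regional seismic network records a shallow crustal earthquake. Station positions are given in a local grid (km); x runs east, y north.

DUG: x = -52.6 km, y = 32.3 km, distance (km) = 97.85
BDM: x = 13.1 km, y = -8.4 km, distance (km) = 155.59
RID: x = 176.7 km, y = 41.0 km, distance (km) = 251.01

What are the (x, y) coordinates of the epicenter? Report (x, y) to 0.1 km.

-58.0 km east, 130.0 km north

Circle about each station: (x + 52.6)² + (y − 32.3)² = 97.85²; (x − 13.1)² + (y + 8.4)² = 155.59²; (x − 176.7)² + (y − 41.0)² = 251.01².
Subtracting the DUG equation from the BDM and RID equations removes the quadratic terms:
131.4 x − 81.4 y = -18201.51
458.6 x + 17.4 y = -24337.56
Solving the 2×2 system: x ≈ -58.0, y ≈ 130.0 km.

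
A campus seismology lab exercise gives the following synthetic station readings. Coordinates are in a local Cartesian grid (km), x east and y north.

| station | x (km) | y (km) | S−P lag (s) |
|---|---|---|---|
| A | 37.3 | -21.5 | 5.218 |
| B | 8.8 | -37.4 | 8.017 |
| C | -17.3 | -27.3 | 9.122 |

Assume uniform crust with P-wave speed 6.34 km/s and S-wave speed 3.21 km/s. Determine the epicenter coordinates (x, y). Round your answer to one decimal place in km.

Distance from S−P lag: d = Δt · v_P v_S / (v_P − v_S) = Δt · (6.34·3.21)/(6.34−3.21) ≈ 6.5020·Δt.
So d_A = 33.93, d_B = 52.13, d_C = 59.31 km.
Circle about each station: (x − 37.3)² + (y + 21.5)² = 33.93²; (x − 8.8)² + (y + 37.4)² = 52.13²; (x + 17.3)² + (y + 27.3)² = 59.31².
Subtracting pairs of circle equations eliminates x²+y² and gives linear equations (the radical axes):
-57.0 x − 31.8 y = -1943.63
-109.2 x − 11.6 y = -3175.39
Solving the 2×2 system: x ≈ 27.9, y ≈ 11.1 km.

x ≈ 27.9 km, y ≈ 11.1 km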